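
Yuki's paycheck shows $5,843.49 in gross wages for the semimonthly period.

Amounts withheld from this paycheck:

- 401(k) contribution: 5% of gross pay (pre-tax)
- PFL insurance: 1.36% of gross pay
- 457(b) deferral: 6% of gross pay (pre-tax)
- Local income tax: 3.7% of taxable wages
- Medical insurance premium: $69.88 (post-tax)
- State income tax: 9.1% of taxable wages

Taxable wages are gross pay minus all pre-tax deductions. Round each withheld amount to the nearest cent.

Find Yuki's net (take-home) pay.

401(k) contribution: $5,843.49 × 0.05 = $292.17
457(b) deferral: $5,843.49 × 0.06 = $350.61
Pre-tax total = $292.17 + $350.61 = $642.78
Taxable wages = $5,843.49 − $642.78 = $5,200.71
State income tax: $5,200.71 × 0.091 = $473.26
Local income tax: $5,200.71 × 0.037 = $192.43
PFL insurance: $5,843.49 × 0.0136 = $79.47
Medical insurance premium: $69.88
Total deductions = $292.17 + $350.61 + $473.26 + $192.43 + $79.47 + $69.88 = $1,457.82
Net pay = $5,843.49 − $1,457.82 = $4,385.67

$4,385.67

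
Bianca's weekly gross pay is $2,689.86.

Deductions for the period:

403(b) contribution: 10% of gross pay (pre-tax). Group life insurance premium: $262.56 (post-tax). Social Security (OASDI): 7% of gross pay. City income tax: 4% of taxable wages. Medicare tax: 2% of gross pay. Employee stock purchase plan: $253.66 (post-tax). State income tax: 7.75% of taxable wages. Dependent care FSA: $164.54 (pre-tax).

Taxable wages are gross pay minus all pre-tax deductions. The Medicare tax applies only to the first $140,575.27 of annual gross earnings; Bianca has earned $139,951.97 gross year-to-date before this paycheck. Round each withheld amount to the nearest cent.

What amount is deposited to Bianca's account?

$1,274.23

403(b) contribution: $2,689.86 × 0.1 = $268.99
Dependent care FSA: $164.54
Pre-tax total = $268.99 + $164.54 = $433.53
Taxable wages = $2,689.86 − $433.53 = $2,256.33
State income tax: $2,256.33 × 0.0775 = $174.87
City income tax: $2,256.33 × 0.04 = $90.25
Social Security (OASDI): $2,689.86 × 0.07 = $188.29
Medicare tax: only $140,575.27 − $139,951.97 = $623.30 of this check is subject → $623.30 × 0.02 = $12.47
Employee stock purchase plan: $253.66
Group life insurance premium: $262.56
Total deductions = $268.99 + $164.54 + $174.87 + $90.25 + $188.29 + $12.47 + $253.66 + $262.56 = $1,415.63
Net pay = $2,689.86 − $1,415.63 = $1,274.23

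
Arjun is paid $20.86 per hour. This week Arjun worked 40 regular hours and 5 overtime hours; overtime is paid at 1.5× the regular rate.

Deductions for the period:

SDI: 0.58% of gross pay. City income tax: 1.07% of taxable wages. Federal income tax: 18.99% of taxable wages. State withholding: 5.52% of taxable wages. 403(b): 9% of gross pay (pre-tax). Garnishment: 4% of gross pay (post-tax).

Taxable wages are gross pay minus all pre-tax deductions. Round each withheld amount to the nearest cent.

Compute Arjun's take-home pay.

$625.64

Regular pay: 40 × $20.86 = $834.40
Overtime pay: 5 × $20.86 × 1.5 = $156.45
Gross pay = $834.40 + $156.45 = $990.85
403(b): $990.85 × 0.09 = $89.18
Taxable wages = $990.85 − $89.18 = $901.67
City income tax: $901.67 × 0.0107 = $9.65
State withholding: $901.67 × 0.0552 = $49.77
Federal income tax: $901.67 × 0.1899 = $171.23
SDI: $990.85 × 0.0058 = $5.75
Garnishment: $990.85 × 0.04 = $39.63
Total deductions = $89.18 + $9.65 + $49.77 + $171.23 + $5.75 + $39.63 = $365.21
Net pay = $990.85 − $365.21 = $625.64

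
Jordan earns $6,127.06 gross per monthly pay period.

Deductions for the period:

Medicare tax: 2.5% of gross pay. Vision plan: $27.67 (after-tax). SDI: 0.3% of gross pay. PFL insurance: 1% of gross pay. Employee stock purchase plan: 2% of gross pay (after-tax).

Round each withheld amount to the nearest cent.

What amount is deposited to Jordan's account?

PFL insurance: $6,127.06 × 0.01 = $61.27
SDI: $6,127.06 × 0.003 = $18.38
Medicare tax: $6,127.06 × 0.025 = $153.18
Vision plan: $27.67
Employee stock purchase plan: $6,127.06 × 0.02 = $122.54
Total deductions = $61.27 + $18.38 + $153.18 + $27.67 + $122.54 = $383.04
Net pay = $6,127.06 − $383.04 = $5,744.02

$5,744.02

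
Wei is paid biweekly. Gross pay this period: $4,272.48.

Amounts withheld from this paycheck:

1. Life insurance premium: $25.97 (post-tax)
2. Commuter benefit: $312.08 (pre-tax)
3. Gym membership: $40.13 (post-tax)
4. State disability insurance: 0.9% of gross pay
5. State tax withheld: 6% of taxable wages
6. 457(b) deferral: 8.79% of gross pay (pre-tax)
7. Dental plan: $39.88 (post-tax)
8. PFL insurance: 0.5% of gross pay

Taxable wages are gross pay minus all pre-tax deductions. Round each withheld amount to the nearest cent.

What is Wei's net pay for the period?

457(b) deferral: $4,272.48 × 0.0879 = $375.55
Commuter benefit: $312.08
Pre-tax total = $375.55 + $312.08 = $687.63
Taxable wages = $4,272.48 − $687.63 = $3,584.85
State tax withheld: $3,584.85 × 0.06 = $215.09
State disability insurance: $4,272.48 × 0.009 = $38.45
PFL insurance: $4,272.48 × 0.005 = $21.36
Dental plan: $39.88
Gym membership: $40.13
Life insurance premium: $25.97
Total deductions = $375.55 + $312.08 + $215.09 + $38.45 + $21.36 + $39.88 + $40.13 + $25.97 = $1,068.51
Net pay = $4,272.48 − $1,068.51 = $3,203.97

$3,203.97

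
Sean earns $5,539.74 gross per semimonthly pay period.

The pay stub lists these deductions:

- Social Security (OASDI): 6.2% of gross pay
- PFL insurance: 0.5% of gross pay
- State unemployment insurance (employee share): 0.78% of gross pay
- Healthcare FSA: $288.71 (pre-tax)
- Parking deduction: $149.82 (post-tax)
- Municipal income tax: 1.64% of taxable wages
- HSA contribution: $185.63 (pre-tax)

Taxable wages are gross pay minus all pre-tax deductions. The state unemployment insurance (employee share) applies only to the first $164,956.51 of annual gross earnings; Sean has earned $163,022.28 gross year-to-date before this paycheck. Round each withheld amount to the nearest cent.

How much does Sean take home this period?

HSA contribution: $185.63
Healthcare FSA: $288.71
Pre-tax total = $185.63 + $288.71 = $474.34
Taxable wages = $5,539.74 − $474.34 = $5,065.40
Municipal income tax: $5,065.40 × 0.0164 = $83.07
State unemployment insurance (employee share): only $164,956.51 − $163,022.28 = $1,934.23 of this check is subject → $1,934.23 × 0.0078 = $15.09
Social Security (OASDI): $5,539.74 × 0.062 = $343.46
PFL insurance: $5,539.74 × 0.005 = $27.70
Parking deduction: $149.82
Total deductions = $185.63 + $288.71 + $83.07 + $15.09 + $343.46 + $27.70 + $149.82 = $1,093.48
Net pay = $5,539.74 − $1,093.48 = $4,446.26

$4,446.26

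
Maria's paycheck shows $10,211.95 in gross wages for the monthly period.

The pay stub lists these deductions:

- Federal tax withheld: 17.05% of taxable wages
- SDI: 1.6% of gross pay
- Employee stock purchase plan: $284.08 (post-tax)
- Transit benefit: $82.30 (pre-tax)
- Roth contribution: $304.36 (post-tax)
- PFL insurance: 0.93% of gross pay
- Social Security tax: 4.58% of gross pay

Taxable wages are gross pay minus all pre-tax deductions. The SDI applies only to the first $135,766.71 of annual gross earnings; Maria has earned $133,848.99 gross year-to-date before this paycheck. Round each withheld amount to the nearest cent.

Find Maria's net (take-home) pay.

Transit benefit: $82.30
Taxable wages = $10,211.95 − $82.30 = $10,129.65
Federal tax withheld: $10,129.65 × 0.1705 = $1,727.11
SDI: only $135,766.71 − $133,848.99 = $1,917.72 of this check is subject → $1,917.72 × 0.016 = $30.68
Social Security tax: $10,211.95 × 0.0458 = $467.71
PFL insurance: $10,211.95 × 0.0093 = $94.97
Employee stock purchase plan: $284.08
Roth contribution: $304.36
Total deductions = $82.30 + $1,727.11 + $30.68 + $467.71 + $94.97 + $284.08 + $304.36 = $2,991.21
Net pay = $10,211.95 − $2,991.21 = $7,220.74

$7,220.74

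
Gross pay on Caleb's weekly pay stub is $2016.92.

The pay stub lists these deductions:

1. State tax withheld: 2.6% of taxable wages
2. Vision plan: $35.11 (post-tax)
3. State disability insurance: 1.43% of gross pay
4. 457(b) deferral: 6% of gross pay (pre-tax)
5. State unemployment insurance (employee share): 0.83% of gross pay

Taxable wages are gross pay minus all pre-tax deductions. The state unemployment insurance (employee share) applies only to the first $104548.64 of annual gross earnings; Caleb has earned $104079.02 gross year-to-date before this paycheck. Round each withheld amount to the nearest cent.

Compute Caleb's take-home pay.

$1778.76

457(b) deferral: $2016.92 × 0.06 = $121.02
Taxable wages = $2016.92 − $121.02 = $1895.90
State tax withheld: $1895.90 × 0.026 = $49.29
State unemployment insurance (employee share): only $104548.64 − $104079.02 = $469.62 of this check is subject → $469.62 × 0.0083 = $3.90
State disability insurance: $2016.92 × 0.0143 = $28.84
Vision plan: $35.11
Total deductions = $121.02 + $49.29 + $3.90 + $28.84 + $35.11 = $238.16
Net pay = $2016.92 − $238.16 = $1778.76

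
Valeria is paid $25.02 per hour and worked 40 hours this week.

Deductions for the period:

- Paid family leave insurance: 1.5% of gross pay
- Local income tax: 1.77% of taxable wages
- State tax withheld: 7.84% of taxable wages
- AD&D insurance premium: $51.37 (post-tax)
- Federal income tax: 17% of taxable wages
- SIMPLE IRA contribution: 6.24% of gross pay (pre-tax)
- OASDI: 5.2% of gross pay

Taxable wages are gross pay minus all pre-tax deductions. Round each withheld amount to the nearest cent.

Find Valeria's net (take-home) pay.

$570.23

Gross pay: 40 × $25.02 = $1,000.80
SIMPLE IRA contribution: $1,000.80 × 0.0624 = $62.45
Taxable wages = $1,000.80 − $62.45 = $938.35
State tax withheld: $938.35 × 0.0784 = $73.57
Local income tax: $938.35 × 0.0177 = $16.61
Federal income tax: $938.35 × 0.17 = $159.52
Paid family leave insurance: $1,000.80 × 0.015 = $15.01
OASDI: $1,000.80 × 0.052 = $52.04
AD&D insurance premium: $51.37
Total deductions = $62.45 + $73.57 + $16.61 + $159.52 + $15.01 + $52.04 + $51.37 = $430.57
Net pay = $1,000.80 − $430.57 = $570.23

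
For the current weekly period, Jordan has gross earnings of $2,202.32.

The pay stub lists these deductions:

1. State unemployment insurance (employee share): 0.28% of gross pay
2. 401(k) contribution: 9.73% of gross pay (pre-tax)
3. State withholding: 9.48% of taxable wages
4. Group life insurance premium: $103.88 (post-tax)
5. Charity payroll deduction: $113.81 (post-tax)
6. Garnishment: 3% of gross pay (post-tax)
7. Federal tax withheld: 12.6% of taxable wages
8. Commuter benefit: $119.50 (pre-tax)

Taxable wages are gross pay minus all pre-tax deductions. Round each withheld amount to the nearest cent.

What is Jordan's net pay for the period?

$1,166.03

Commuter benefit: $119.50
401(k) contribution: $2,202.32 × 0.0973 = $214.29
Pre-tax total = $119.50 + $214.29 = $333.79
Taxable wages = $2,202.32 − $333.79 = $1,868.53
State withholding: $1,868.53 × 0.0948 = $177.14
Federal tax withheld: $1,868.53 × 0.126 = $235.43
State unemployment insurance (employee share): $2,202.32 × 0.0028 = $6.17
Garnishment: $2,202.32 × 0.03 = $66.07
Charity payroll deduction: $113.81
Group life insurance premium: $103.88
Total deductions = $119.50 + $214.29 + $177.14 + $235.43 + $6.17 + $66.07 + $113.81 + $103.88 = $1,036.29
Net pay = $2,202.32 − $1,036.29 = $1,166.03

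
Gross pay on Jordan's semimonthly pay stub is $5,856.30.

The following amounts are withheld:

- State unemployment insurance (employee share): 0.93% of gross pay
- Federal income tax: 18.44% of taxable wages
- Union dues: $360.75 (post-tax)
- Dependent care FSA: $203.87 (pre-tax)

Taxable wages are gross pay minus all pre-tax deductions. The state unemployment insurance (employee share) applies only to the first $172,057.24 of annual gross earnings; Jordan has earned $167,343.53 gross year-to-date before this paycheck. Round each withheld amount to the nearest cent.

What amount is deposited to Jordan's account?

$4,205.53

Dependent care FSA: $203.87
Taxable wages = $5,856.30 − $203.87 = $5,652.43
Federal income tax: $5,652.43 × 0.1844 = $1,042.31
State unemployment insurance (employee share): only $172,057.24 − $167,343.53 = $4,713.71 of this check is subject → $4,713.71 × 0.0093 = $43.84
Union dues: $360.75
Total deductions = $203.87 + $1,042.31 + $43.84 + $360.75 = $1,650.77
Net pay = $5,856.30 − $1,650.77 = $4,205.53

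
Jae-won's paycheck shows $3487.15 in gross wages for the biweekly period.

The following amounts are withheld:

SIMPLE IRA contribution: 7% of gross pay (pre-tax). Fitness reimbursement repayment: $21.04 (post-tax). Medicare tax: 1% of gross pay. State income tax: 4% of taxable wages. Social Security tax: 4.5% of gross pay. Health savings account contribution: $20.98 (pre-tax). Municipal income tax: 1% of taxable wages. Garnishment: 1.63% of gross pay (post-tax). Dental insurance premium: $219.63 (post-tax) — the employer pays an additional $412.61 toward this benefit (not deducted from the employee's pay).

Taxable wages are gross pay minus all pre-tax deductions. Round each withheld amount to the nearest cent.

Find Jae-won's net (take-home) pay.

SIMPLE IRA contribution: $3487.15 × 0.07 = $244.10
Health savings account contribution: $20.98
Pre-tax total = $244.10 + $20.98 = $265.08
Taxable wages = $3487.15 − $265.08 = $3222.07
State income tax: $3222.07 × 0.04 = $128.88
Municipal income tax: $3222.07 × 0.01 = $32.22
Medicare tax: $3487.15 × 0.01 = $34.87
Social Security tax: $3487.15 × 0.045 = $156.92
Dental insurance premium: $219.63
Garnishment: $3487.15 × 0.0163 = $56.84
Fitness reimbursement repayment: $21.04
(Employer's $412.61 toward dental insurance premium is not withheld from the employee.)
Total deductions = $244.10 + $20.98 + $128.88 + $32.22 + $34.87 + $156.92 + $219.63 + $56.84 + $21.04 = $915.48
Net pay = $3487.15 − $915.48 = $2571.67

$2571.67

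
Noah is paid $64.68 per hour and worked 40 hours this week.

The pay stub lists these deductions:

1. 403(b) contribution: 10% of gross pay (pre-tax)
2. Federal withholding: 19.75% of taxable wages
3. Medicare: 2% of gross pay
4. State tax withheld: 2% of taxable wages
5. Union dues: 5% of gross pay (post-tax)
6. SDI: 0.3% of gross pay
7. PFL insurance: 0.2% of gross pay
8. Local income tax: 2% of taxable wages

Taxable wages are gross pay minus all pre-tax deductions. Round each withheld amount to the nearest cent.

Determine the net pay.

Gross pay: 40 × $64.68 = $2,587.20
403(b) contribution: $2,587.20 × 0.1 = $258.72
Taxable wages = $2,587.20 − $258.72 = $2,328.48
State tax withheld: $2,328.48 × 0.02 = $46.57
Local income tax: $2,328.48 × 0.02 = $46.57
Federal withholding: $2,328.48 × 0.1975 = $459.87
SDI: $2,587.20 × 0.003 = $7.76
PFL insurance: $2,587.20 × 0.002 = $5.17
Medicare: $2,587.20 × 0.02 = $51.74
Union dues: $2,587.20 × 0.05 = $129.36
Total deductions = $258.72 + $46.57 + $46.57 + $459.87 + $7.76 + $5.17 + $51.74 + $129.36 = $1,005.76
Net pay = $2,587.20 − $1,005.76 = $1,581.44

$1,581.44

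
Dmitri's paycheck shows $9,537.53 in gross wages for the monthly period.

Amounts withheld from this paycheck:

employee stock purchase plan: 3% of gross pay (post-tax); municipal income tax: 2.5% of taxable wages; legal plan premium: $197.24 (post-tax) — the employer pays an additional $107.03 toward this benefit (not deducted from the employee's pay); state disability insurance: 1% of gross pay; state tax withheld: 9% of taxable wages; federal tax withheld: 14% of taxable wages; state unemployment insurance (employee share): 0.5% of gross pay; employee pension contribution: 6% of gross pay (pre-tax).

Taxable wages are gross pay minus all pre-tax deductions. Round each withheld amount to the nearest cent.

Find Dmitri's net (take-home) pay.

$6,052.69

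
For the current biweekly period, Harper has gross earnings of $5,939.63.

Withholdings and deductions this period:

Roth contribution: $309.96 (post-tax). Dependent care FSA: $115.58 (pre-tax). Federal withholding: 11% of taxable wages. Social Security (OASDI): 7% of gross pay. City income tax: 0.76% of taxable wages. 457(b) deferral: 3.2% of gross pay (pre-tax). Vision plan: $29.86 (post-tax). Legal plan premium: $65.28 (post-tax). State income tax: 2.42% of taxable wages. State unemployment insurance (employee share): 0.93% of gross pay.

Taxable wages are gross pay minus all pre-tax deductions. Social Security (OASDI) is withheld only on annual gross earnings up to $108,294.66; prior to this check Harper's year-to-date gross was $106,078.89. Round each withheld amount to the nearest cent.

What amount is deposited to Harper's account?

$4,219.64

Dependent care FSA: $115.58
457(b) deferral: $5,939.63 × 0.032 = $190.07
Pre-tax total = $115.58 + $190.07 = $305.65
Taxable wages = $5,939.63 − $305.65 = $5,633.98
City income tax: $5,633.98 × 0.0076 = $42.82
Federal withholding: $5,633.98 × 0.11 = $619.74
State income tax: $5,633.98 × 0.0242 = $136.34
State unemployment insurance (employee share): $5,939.63 × 0.0093 = $55.24
Social Security (OASDI): only $108,294.66 − $106,078.89 = $2,215.77 of this check is subject → $2,215.77 × 0.07 = $155.10
Vision plan: $29.86
Legal plan premium: $65.28
Roth contribution: $309.96
Total deductions = $115.58 + $190.07 + $42.82 + $619.74 + $136.34 + $55.24 + $155.10 + $29.86 + $65.28 + $309.96 = $1,719.99
Net pay = $5,939.63 − $1,719.99 = $4,219.64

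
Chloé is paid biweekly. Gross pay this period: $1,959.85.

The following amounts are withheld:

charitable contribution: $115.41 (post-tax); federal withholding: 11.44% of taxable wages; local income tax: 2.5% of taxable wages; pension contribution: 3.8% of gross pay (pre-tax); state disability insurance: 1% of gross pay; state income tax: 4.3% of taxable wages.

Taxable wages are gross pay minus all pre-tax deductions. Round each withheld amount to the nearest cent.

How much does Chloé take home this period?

Pension contribution: $1,959.85 × 0.038 = $74.47
Taxable wages = $1,959.85 − $74.47 = $1,885.38
Local income tax: $1,885.38 × 0.025 = $47.13
Federal withholding: $1,885.38 × 0.1144 = $215.69
State income tax: $1,885.38 × 0.043 = $81.07
State disability insurance: $1,959.85 × 0.01 = $19.60
Charitable contribution: $115.41
Total deductions = $74.47 + $47.13 + $215.69 + $81.07 + $19.60 + $115.41 = $553.37
Net pay = $1,959.85 − $553.37 = $1,406.48

$1,406.48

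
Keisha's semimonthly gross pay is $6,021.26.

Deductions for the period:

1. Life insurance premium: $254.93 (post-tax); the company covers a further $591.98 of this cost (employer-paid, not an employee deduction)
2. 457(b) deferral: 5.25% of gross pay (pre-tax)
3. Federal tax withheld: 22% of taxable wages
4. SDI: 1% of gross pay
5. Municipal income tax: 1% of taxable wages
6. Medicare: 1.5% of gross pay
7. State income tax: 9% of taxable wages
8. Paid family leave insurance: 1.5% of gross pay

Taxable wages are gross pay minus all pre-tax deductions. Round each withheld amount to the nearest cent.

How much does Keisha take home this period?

$3,383.72

457(b) deferral: $6,021.26 × 0.0525 = $316.12
Taxable wages = $6,021.26 − $316.12 = $5,705.14
Municipal income tax: $5,705.14 × 0.01 = $57.05
State income tax: $5,705.14 × 0.09 = $513.46
Federal tax withheld: $5,705.14 × 0.22 = $1,255.13
Medicare: $6,021.26 × 0.015 = $90.32
SDI: $6,021.26 × 0.01 = $60.21
Paid family leave insurance: $6,021.26 × 0.015 = $90.32
Life insurance premium: $254.93
(Employer's $591.98 toward life insurance premium is not withheld from the employee.)
Total deductions = $316.12 + $57.05 + $513.46 + $1,255.13 + $90.32 + $60.21 + $90.32 + $254.93 = $2,637.54
Net pay = $6,021.26 − $2,637.54 = $3,383.72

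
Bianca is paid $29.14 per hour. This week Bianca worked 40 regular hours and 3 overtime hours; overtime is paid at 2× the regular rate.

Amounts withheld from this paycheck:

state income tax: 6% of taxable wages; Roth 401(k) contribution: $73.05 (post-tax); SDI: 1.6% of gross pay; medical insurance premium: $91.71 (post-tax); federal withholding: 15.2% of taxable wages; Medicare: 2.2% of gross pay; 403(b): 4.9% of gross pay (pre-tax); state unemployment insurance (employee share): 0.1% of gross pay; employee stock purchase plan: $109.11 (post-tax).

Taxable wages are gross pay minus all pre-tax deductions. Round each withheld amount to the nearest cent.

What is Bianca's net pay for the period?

$678.36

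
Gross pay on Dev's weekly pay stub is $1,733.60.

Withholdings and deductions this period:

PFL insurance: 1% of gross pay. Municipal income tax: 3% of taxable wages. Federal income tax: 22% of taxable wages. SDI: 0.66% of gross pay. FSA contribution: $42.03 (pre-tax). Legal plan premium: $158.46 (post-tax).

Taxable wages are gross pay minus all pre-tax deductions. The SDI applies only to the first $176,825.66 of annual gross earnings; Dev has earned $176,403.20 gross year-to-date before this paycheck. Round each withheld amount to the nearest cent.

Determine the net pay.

$1,090.08

FSA contribution: $42.03
Taxable wages = $1,733.60 − $42.03 = $1,691.57
Municipal income tax: $1,691.57 × 0.03 = $50.75
Federal income tax: $1,691.57 × 0.22 = $372.15
PFL insurance: $1,733.60 × 0.01 = $17.34
SDI: only $176,825.66 − $176,403.20 = $422.46 of this check is subject → $422.46 × 0.0066 = $2.79
Legal plan premium: $158.46
Total deductions = $42.03 + $50.75 + $372.15 + $17.34 + $2.79 + $158.46 = $643.52
Net pay = $1,733.60 − $643.52 = $1,090.08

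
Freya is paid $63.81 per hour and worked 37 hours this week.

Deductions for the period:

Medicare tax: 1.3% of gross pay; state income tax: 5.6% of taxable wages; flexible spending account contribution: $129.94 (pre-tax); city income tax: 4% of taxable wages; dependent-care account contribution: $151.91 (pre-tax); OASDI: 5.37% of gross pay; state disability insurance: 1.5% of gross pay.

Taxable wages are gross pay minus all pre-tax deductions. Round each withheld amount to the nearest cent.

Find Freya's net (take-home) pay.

$1,686.65

Gross pay: 37 × $63.81 = $2,360.97
Dependent-care account contribution: $151.91
Flexible spending account contribution: $129.94
Pre-tax total = $151.91 + $129.94 = $281.85
Taxable wages = $2,360.97 − $281.85 = $2,079.12
City income tax: $2,079.12 × 0.04 = $83.16
State income tax: $2,079.12 × 0.056 = $116.43
State disability insurance: $2,360.97 × 0.015 = $35.41
OASDI: $2,360.97 × 0.0537 = $126.78
Medicare tax: $2,360.97 × 0.013 = $30.69
Total deductions = $151.91 + $129.94 + $83.16 + $116.43 + $35.41 + $126.78 + $30.69 = $674.32
Net pay = $2,360.97 − $674.32 = $1,686.65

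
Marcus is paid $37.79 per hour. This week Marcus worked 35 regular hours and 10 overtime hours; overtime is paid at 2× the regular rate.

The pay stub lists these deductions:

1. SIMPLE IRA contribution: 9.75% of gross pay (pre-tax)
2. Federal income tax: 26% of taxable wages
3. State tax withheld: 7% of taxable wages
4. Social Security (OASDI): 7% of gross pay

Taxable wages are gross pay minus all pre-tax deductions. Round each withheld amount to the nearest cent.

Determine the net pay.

$1,111.29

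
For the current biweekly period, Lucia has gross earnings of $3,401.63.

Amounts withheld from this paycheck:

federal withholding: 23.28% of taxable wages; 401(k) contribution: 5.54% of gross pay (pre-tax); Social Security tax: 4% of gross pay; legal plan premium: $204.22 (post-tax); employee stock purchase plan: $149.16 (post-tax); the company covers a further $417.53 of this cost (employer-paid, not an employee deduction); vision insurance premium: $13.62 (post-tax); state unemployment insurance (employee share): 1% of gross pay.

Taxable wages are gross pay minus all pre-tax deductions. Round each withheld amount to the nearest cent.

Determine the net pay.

401(k) contribution: $3,401.63 × 0.0554 = $188.45
Taxable wages = $3,401.63 − $188.45 = $3,213.18
Federal withholding: $3,213.18 × 0.2328 = $748.03
Social Security tax: $3,401.63 × 0.04 = $136.07
State unemployment insurance (employee share): $3,401.63 × 0.01 = $34.02
Employee stock purchase plan: $149.16
Legal plan premium: $204.22
Vision insurance premium: $13.62
(Employer's $417.53 toward employee stock purchase plan is not withheld from the employee.)
Total deductions = $188.45 + $748.03 + $136.07 + $34.02 + $149.16 + $204.22 + $13.62 = $1,473.57
Net pay = $3,401.63 − $1,473.57 = $1,928.06

$1,928.06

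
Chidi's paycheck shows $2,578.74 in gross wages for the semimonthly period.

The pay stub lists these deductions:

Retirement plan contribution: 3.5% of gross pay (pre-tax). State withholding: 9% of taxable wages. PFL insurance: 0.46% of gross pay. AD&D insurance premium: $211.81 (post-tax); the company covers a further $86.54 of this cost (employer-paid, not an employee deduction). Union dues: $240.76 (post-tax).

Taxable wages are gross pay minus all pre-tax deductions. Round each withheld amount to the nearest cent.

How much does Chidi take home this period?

$1,800.09

Retirement plan contribution: $2,578.74 × 0.035 = $90.26
Taxable wages = $2,578.74 − $90.26 = $2,488.48
State withholding: $2,488.48 × 0.09 = $223.96
PFL insurance: $2,578.74 × 0.0046 = $11.86
AD&D insurance premium: $211.81
Union dues: $240.76
(Employer's $86.54 toward AD&D insurance premium is not withheld from the employee.)
Total deductions = $90.26 + $223.96 + $11.86 + $211.81 + $240.76 = $778.65
Net pay = $2,578.74 − $778.65 = $1,800.09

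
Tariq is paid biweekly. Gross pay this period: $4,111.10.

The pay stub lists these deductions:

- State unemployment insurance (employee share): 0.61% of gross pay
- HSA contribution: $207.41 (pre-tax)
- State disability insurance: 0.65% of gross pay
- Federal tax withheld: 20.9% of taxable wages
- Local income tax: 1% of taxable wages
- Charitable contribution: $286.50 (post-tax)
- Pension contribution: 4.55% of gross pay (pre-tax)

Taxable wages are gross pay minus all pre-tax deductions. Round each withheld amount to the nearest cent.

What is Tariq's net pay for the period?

$2,564.38

HSA contribution: $207.41
Pension contribution: $4,111.10 × 0.0455 = $187.06
Pre-tax total = $207.41 + $187.06 = $394.47
Taxable wages = $4,111.10 − $394.47 = $3,716.63
Local income tax: $3,716.63 × 0.01 = $37.17
Federal tax withheld: $3,716.63 × 0.209 = $776.78
State unemployment insurance (employee share): $4,111.10 × 0.0061 = $25.08
State disability insurance: $4,111.10 × 0.0065 = $26.72
Charitable contribution: $286.50
Total deductions = $207.41 + $187.06 + $37.17 + $776.78 + $25.08 + $26.72 + $286.50 = $1,546.72
Net pay = $4,111.10 − $1,546.72 = $2,564.38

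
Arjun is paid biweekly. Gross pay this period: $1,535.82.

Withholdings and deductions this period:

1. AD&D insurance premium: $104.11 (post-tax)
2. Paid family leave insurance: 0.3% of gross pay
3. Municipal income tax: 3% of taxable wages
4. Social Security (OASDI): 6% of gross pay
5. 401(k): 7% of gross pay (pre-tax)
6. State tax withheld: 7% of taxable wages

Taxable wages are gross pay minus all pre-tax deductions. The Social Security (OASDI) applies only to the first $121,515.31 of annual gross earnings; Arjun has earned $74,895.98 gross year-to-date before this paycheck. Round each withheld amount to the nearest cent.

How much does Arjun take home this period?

$1,084.61

401(k): $1,535.82 × 0.07 = $107.51
Taxable wages = $1,535.82 − $107.51 = $1,428.31
State tax withheld: $1,428.31 × 0.07 = $99.98
Municipal income tax: $1,428.31 × 0.03 = $42.85
Paid family leave insurance: $1,535.82 × 0.003 = $4.61
Social Security (OASDI): cap not yet reached, full $1,535.82 is subject → $1,535.82 × 0.06 = $92.15
AD&D insurance premium: $104.11
Total deductions = $107.51 + $99.98 + $42.85 + $4.61 + $92.15 + $104.11 = $451.21
Net pay = $1,535.82 − $451.21 = $1,084.61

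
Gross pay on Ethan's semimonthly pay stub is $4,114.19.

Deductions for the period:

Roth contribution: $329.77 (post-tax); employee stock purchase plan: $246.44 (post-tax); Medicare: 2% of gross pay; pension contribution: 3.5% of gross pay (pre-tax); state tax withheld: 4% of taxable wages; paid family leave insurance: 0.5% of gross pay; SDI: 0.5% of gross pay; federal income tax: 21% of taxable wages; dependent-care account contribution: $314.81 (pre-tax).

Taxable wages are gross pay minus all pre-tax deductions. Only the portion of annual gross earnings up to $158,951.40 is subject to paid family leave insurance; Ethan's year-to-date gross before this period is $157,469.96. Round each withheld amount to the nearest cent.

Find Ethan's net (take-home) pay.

$2,055.06

Dependent-care account contribution: $314.81
Pension contribution: $4,114.19 × 0.035 = $144.00
Pre-tax total = $314.81 + $144.00 = $458.81
Taxable wages = $4,114.19 − $458.81 = $3,655.38
State tax withheld: $3,655.38 × 0.04 = $146.22
Federal income tax: $3,655.38 × 0.21 = $767.63
SDI: $4,114.19 × 0.005 = $20.57
Medicare: $4,114.19 × 0.02 = $82.28
Paid family leave insurance: only $158,951.40 − $157,469.96 = $1,481.44 of this check is subject → $1,481.44 × 0.005 = $7.41
Roth contribution: $329.77
Employee stock purchase plan: $246.44
Total deductions = $314.81 + $144.00 + $146.22 + $767.63 + $20.57 + $82.28 + $7.41 + $329.77 + $246.44 = $2,059.13
Net pay = $4,114.19 − $2,059.13 = $2,055.06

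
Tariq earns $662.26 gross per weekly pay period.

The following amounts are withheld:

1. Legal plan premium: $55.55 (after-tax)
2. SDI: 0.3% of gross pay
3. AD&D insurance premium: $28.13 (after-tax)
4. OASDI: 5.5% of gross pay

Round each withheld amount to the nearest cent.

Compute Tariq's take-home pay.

$540.17

SDI: $662.26 × 0.003 = $1.99
OASDI: $662.26 × 0.055 = $36.42
Legal plan premium: $55.55
AD&D insurance premium: $28.13
Total deductions = $1.99 + $36.42 + $55.55 + $28.13 = $122.09
Net pay = $662.26 − $122.09 = $540.17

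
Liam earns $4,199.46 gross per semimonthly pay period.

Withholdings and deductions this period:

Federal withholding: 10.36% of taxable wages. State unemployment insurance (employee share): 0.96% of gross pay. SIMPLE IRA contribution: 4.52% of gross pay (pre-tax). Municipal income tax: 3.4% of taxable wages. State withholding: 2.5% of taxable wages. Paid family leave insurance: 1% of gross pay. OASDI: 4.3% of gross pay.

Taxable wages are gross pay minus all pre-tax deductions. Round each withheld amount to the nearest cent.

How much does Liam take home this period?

SIMPLE IRA contribution: $4,199.46 × 0.0452 = $189.82
Taxable wages = $4,199.46 − $189.82 = $4,009.64
Municipal income tax: $4,009.64 × 0.034 = $136.33
State withholding: $4,009.64 × 0.025 = $100.24
Federal withholding: $4,009.64 × 0.1036 = $415.40
Paid family leave insurance: $4,199.46 × 0.01 = $41.99
OASDI: $4,199.46 × 0.043 = $180.58
State unemployment insurance (employee share): $4,199.46 × 0.0096 = $40.31
Total deductions = $189.82 + $136.33 + $100.24 + $415.40 + $41.99 + $180.58 + $40.31 = $1,104.67
Net pay = $4,199.46 − $1,104.67 = $3,094.79

$3,094.79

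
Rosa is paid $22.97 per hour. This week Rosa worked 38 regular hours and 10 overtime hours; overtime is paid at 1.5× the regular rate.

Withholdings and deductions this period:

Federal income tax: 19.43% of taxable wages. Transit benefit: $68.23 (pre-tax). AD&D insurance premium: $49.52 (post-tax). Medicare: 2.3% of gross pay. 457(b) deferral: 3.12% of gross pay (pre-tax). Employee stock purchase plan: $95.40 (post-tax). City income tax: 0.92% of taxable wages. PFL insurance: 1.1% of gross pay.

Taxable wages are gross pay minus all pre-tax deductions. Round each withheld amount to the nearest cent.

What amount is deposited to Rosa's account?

$698.76

Regular pay: 38 × $22.97 = $872.86
Overtime pay: 10 × $22.97 × 1.5 = $344.55
Gross pay = $872.86 + $344.55 = $1,217.41
457(b) deferral: $1,217.41 × 0.0312 = $37.98
Transit benefit: $68.23
Pre-tax total = $37.98 + $68.23 = $106.21
Taxable wages = $1,217.41 − $106.21 = $1,111.20
City income tax: $1,111.20 × 0.0092 = $10.22
Federal income tax: $1,111.20 × 0.1943 = $215.91
Medicare: $1,217.41 × 0.023 = $28.00
PFL insurance: $1,217.41 × 0.011 = $13.39
AD&D insurance premium: $49.52
Employee stock purchase plan: $95.40
Total deductions = $37.98 + $68.23 + $10.22 + $215.91 + $28.00 + $13.39 + $49.52 + $95.40 = $518.65
Net pay = $1,217.41 − $518.65 = $698.76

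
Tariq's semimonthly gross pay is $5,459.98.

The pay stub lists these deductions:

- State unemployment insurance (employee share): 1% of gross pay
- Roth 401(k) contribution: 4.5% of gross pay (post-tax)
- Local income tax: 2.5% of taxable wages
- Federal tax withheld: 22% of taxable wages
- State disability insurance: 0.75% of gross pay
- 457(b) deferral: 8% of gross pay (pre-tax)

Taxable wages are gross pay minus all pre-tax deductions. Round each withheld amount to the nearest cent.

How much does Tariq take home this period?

$3,451.25

457(b) deferral: $5,459.98 × 0.08 = $436.80
Taxable wages = $5,459.98 − $436.80 = $5,023.18
Local income tax: $5,023.18 × 0.025 = $125.58
Federal tax withheld: $5,023.18 × 0.22 = $1,105.10
State unemployment insurance (employee share): $5,459.98 × 0.01 = $54.60
State disability insurance: $5,459.98 × 0.0075 = $40.95
Roth 401(k) contribution: $5,459.98 × 0.045 = $245.70
Total deductions = $436.80 + $125.58 + $1,105.10 + $54.60 + $40.95 + $245.70 = $2,008.73
Net pay = $5,459.98 − $2,008.73 = $3,451.25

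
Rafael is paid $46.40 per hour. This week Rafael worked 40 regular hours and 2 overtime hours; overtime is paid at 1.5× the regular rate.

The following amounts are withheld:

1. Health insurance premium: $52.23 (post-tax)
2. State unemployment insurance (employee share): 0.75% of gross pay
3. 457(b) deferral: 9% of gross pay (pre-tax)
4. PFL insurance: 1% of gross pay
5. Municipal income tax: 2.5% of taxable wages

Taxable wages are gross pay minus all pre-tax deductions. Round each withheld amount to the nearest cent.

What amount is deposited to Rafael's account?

Regular pay: 40 × $46.40 = $1,856.00
Overtime pay: 2 × $46.40 × 1.5 = $139.20
Gross pay = $1,856.00 + $139.20 = $1,995.20
457(b) deferral: $1,995.20 × 0.09 = $179.57
Taxable wages = $1,995.20 − $179.57 = $1,815.63
Municipal income tax: $1,815.63 × 0.025 = $45.39
PFL insurance: $1,995.20 × 0.01 = $19.95
State unemployment insurance (employee share): $1,995.20 × 0.0075 = $14.96
Health insurance premium: $52.23
Total deductions = $179.57 + $45.39 + $19.95 + $14.96 + $52.23 = $312.10
Net pay = $1,995.20 − $312.10 = $1,683.10

$1,683.10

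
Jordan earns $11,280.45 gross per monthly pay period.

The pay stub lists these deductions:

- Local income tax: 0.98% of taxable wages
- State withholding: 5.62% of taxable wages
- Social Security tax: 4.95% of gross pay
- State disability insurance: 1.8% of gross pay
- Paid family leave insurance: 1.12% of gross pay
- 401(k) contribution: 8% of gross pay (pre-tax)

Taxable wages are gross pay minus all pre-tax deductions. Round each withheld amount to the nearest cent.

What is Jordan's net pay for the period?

401(k) contribution: $11,280.45 × 0.08 = $902.44
Taxable wages = $11,280.45 − $902.44 = $10,378.01
Local income tax: $10,378.01 × 0.0098 = $101.70
State withholding: $10,378.01 × 0.0562 = $583.24
Paid family leave insurance: $11,280.45 × 0.0112 = $126.34
Social Security tax: $11,280.45 × 0.0495 = $558.38
State disability insurance: $11,280.45 × 0.018 = $203.05
Total deductions = $902.44 + $101.70 + $583.24 + $126.34 + $558.38 + $203.05 = $2,475.15
Net pay = $11,280.45 − $2,475.15 = $8,805.30

$8,805.30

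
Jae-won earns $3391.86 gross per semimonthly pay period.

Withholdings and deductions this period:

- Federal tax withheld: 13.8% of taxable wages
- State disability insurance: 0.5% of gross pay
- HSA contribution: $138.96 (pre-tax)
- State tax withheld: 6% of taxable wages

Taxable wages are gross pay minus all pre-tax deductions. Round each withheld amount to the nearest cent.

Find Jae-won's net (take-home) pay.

HSA contribution: $138.96
Taxable wages = $3391.86 − $138.96 = $3252.90
Federal tax withheld: $3252.90 × 0.138 = $448.90
State tax withheld: $3252.90 × 0.06 = $195.17
State disability insurance: $3391.86 × 0.005 = $16.96
Total deductions = $138.96 + $448.90 + $195.17 + $16.96 = $799.99
Net pay = $3391.86 − $799.99 = $2591.87

$2591.87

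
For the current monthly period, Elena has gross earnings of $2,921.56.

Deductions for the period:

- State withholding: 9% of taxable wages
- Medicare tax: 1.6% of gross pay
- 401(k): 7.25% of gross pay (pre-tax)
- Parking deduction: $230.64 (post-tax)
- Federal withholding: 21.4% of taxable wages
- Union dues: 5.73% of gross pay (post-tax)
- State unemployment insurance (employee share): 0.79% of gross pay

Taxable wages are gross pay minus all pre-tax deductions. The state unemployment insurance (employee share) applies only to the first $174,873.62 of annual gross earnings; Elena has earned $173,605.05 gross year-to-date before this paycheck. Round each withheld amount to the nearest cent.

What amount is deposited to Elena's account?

401(k): $2,921.56 × 0.0725 = $211.81
Taxable wages = $2,921.56 − $211.81 = $2,709.75
Federal withholding: $2,709.75 × 0.214 = $579.89
State withholding: $2,709.75 × 0.09 = $243.88
Medicare tax: $2,921.56 × 0.016 = $46.74
State unemployment insurance (employee share): only $174,873.62 − $173,605.05 = $1,268.57 of this check is subject → $1,268.57 × 0.0079 = $10.02
Parking deduction: $230.64
Union dues: $2,921.56 × 0.0573 = $167.41
Total deductions = $211.81 + $579.89 + $243.88 + $46.74 + $10.02 + $230.64 + $167.41 = $1,490.39
Net pay = $2,921.56 − $1,490.39 = $1,431.17

$1,431.17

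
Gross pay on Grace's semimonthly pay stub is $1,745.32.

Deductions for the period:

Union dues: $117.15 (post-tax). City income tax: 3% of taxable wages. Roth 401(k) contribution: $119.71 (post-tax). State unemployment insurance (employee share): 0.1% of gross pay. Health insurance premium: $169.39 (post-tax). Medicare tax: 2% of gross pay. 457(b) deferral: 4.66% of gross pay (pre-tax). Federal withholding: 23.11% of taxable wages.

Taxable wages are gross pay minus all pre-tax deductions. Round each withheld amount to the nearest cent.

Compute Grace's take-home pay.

$786.61

457(b) deferral: $1,745.32 × 0.0466 = $81.33
Taxable wages = $1,745.32 − $81.33 = $1,663.99
City income tax: $1,663.99 × 0.03 = $49.92
Federal withholding: $1,663.99 × 0.2311 = $384.55
State unemployment insurance (employee share): $1,745.32 × 0.001 = $1.75
Medicare tax: $1,745.32 × 0.02 = $34.91
Health insurance premium: $169.39
Union dues: $117.15
Roth 401(k) contribution: $119.71
Total deductions = $81.33 + $49.92 + $384.55 + $1.75 + $34.91 + $169.39 + $117.15 + $119.71 = $958.71
Net pay = $1,745.32 − $958.71 = $786.61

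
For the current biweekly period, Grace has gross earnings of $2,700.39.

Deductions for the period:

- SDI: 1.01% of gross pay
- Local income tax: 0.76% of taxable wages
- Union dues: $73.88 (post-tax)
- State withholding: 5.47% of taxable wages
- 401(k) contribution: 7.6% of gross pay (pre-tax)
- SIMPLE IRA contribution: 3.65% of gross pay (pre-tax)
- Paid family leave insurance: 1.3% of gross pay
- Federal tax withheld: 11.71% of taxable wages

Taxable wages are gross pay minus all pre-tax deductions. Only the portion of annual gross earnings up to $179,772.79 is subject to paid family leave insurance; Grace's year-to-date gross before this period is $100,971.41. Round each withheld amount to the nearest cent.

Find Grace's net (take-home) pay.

SIMPLE IRA contribution: $2,700.39 × 0.0365 = $98.56
401(k) contribution: $2,700.39 × 0.076 = $205.23
Pre-tax total = $98.56 + $205.23 = $303.79
Taxable wages = $2,700.39 − $303.79 = $2,396.60
Federal tax withheld: $2,396.60 × 0.1171 = $280.64
Local income tax: $2,396.60 × 0.0076 = $18.21
State withholding: $2,396.60 × 0.0547 = $131.09
SDI: $2,700.39 × 0.0101 = $27.27
Paid family leave insurance: cap not yet reached, full $2,700.39 is subject → $2,700.39 × 0.013 = $35.11
Union dues: $73.88
Total deductions = $98.56 + $205.23 + $280.64 + $18.21 + $131.09 + $27.27 + $35.11 + $73.88 = $869.99
Net pay = $2,700.39 − $869.99 = $1,830.40

$1,830.40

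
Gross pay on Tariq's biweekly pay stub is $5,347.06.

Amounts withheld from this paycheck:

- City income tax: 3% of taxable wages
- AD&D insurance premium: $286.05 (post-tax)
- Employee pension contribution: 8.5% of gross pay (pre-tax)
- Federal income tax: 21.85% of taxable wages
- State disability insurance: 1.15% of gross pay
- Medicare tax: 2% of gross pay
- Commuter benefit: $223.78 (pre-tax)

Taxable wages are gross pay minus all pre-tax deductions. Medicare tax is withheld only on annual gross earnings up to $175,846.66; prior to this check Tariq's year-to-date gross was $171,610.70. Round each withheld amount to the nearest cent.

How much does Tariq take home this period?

Employee pension contribution: $5,347.06 × 0.085 = $454.50
Commuter benefit: $223.78
Pre-tax total = $454.50 + $223.78 = $678.28
Taxable wages = $5,347.06 − $678.28 = $4,668.78
City income tax: $4,668.78 × 0.03 = $140.06
Federal income tax: $4,668.78 × 0.2185 = $1,020.13
Medicare tax: only $175,846.66 − $171,610.70 = $4,235.96 of this check is subject → $4,235.96 × 0.02 = $84.72
State disability insurance: $5,347.06 × 0.0115 = $61.49
AD&D insurance premium: $286.05
Total deductions = $454.50 + $223.78 + $140.06 + $1,020.13 + $84.72 + $61.49 + $286.05 = $2,270.73
Net pay = $5,347.06 − $2,270.73 = $3,076.33

$3,076.33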